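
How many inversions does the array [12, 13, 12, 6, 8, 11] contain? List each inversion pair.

Finding inversions in [12, 13, 12, 6, 8, 11]:

(0, 3): arr[0]=12 > arr[3]=6
(0, 4): arr[0]=12 > arr[4]=8
(0, 5): arr[0]=12 > arr[5]=11
(1, 2): arr[1]=13 > arr[2]=12
(1, 3): arr[1]=13 > arr[3]=6
(1, 4): arr[1]=13 > arr[4]=8
(1, 5): arr[1]=13 > arr[5]=11
(2, 3): arr[2]=12 > arr[3]=6
(2, 4): arr[2]=12 > arr[4]=8
(2, 5): arr[2]=12 > arr[5]=11

Total inversions: 10

The array has 10 inversion(s): (0,3), (0,4), (0,5), (1,2), (1,3), (1,4), (1,5), (2,3), (2,4), (2,5). Each pair (i,j) satisfies i < j and arr[i] > arr[j].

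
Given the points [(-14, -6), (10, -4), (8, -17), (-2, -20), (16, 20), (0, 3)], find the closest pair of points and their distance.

Computing all pairwise distances among 6 points:

d((-14, -6), (10, -4)) = 24.0832
d((-14, -6), (8, -17)) = 24.5967
d((-14, -6), (-2, -20)) = 18.4391
d((-14, -6), (16, 20)) = 39.6989
d((-14, -6), (0, 3)) = 16.6433
d((10, -4), (8, -17)) = 13.1529
d((10, -4), (-2, -20)) = 20.0
d((10, -4), (16, 20)) = 24.7386
d((10, -4), (0, 3)) = 12.2066
d((8, -17), (-2, -20)) = 10.4403 <-- minimum
d((8, -17), (16, 20)) = 37.855
d((8, -17), (0, 3)) = 21.5407
d((-2, -20), (16, 20)) = 43.8634
d((-2, -20), (0, 3)) = 23.0868
d((16, 20), (0, 3)) = 23.3452

Closest pair: (8, -17) and (-2, -20) with distance 10.4403

The closest pair is (8, -17) and (-2, -20) with Euclidean distance 10.4403. For 6 points, brute-force pairwise comparison is shown above. For large n, the divide-and-conquer algorithm (sort by x, recurse on halves, check the dividing strip) achieves O(n log n).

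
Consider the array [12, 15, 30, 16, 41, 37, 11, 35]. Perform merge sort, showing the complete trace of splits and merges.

Merge sort trace:

Split: [12, 15, 30, 16, 41, 37, 11, 35] -> [12, 15, 30, 16] and [41, 37, 11, 35]
  Split: [12, 15, 30, 16] -> [12, 15] and [30, 16]
    Split: [12, 15] -> [12] and [15]
    Merge: [12] + [15] -> [12, 15]
    Split: [30, 16] -> [30] and [16]
    Merge: [30] + [16] -> [16, 30]
  Merge: [12, 15] + [16, 30] -> [12, 15, 16, 30]
  Split: [41, 37, 11, 35] -> [41, 37] and [11, 35]
    Split: [41, 37] -> [41] and [37]
    Merge: [41] + [37] -> [37, 41]
    Split: [11, 35] -> [11] and [35]
    Merge: [11] + [35] -> [11, 35]
  Merge: [37, 41] + [11, 35] -> [11, 35, 37, 41]
Merge: [12, 15, 16, 30] + [11, 35, 37, 41] -> [11, 12, 15, 16, 30, 35, 37, 41]

Final sorted array: [11, 12, 15, 16, 30, 35, 37, 41]

The merge sort proceeds by recursively splitting the array and merging sorted halves.
After all merges, the sorted array is [11, 12, 15, 16, 30, 35, 37, 41].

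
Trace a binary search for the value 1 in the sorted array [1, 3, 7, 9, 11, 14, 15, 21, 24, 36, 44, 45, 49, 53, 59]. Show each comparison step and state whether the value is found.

Binary search for 1 in [1, 3, 7, 9, 11, 14, 15, 21, 24, 36, 44, 45, 49, 53, 59]:

lo=0, hi=14, mid=7, arr[mid]=21 -> 21 > 1, search left half
lo=0, hi=6, mid=3, arr[mid]=9 -> 9 > 1, search left half
lo=0, hi=2, mid=1, arr[mid]=3 -> 3 > 1, search left half
lo=0, hi=0, mid=0, arr[mid]=1 -> Found target at index 0!

Binary search finds 1 at index 0 after 4 comparisons. The search repeatedly halves the search space by comparing with the middle element.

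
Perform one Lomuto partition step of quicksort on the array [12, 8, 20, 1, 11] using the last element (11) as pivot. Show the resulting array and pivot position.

Lomuto partition with pivot = 11:

Initial array: [12, 8, 20, 1, 11]

arr[0]=12 > 11: no swap
arr[1]=8 <= 11: swap with position 0, array becomes [8, 12, 20, 1, 11]
arr[2]=20 > 11: no swap
arr[3]=1 <= 11: swap with position 1, array becomes [8, 1, 20, 12, 11]

Place pivot at position 2: [8, 1, 11, 12, 20]
Pivot position: 2

After partitioning with pivot 11, the array becomes [8, 1, 11, 12, 20]. The pivot is placed at index 2. All elements to the left of the pivot are <= 11, and all elements to the right are > 11.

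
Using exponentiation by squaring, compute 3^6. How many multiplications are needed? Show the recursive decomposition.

Computing 3^6 by squaring (build up from 3^1; each line after the first costs one multiplication):

3^1 = 3
3^2 = (3^1)^2 = 3^2 = 9
3^3 = 3 * 3^2 = 3 * 9 = 27
3^6 = (3^3)^2 = 27^2 = 729

Result: 729
Multiplications needed: 3 (3 lines after 3^1)

3^6 = 729. Using exponentiation by squaring, this requires 3 multiplications. The key idea: if the exponent is even, square the half-power; if odd, multiply by the base once.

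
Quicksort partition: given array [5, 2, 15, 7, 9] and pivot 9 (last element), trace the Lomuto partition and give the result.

Lomuto partition with pivot = 9:

Initial array: [5, 2, 15, 7, 9]

arr[0]=5 <= 9: swap with position 0, array becomes [5, 2, 15, 7, 9]
arr[1]=2 <= 9: swap with position 1, array becomes [5, 2, 15, 7, 9]
arr[2]=15 > 9: no swap
arr[3]=7 <= 9: swap with position 2, array becomes [5, 2, 7, 15, 9]

Place pivot at position 3: [5, 2, 7, 9, 15]
Pivot position: 3

After partitioning with pivot 9, the array becomes [5, 2, 7, 9, 15]. The pivot is placed at index 3. All elements to the left of the pivot are <= 9, and all elements to the right are > 9.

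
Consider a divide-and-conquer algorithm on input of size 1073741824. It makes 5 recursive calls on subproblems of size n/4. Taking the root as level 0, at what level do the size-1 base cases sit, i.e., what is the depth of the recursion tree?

For divide and conquer with division factor 4:

Problem sizes at each level:
Level 0: 1073741824
Level 1: 268435456
Level 2: 67108864
Level 3: 16777216
Level 4: 4194304
Level 5: 1048576
Level 6: 262144
Level 7: 65536
Level 8: 16384
Level 9: 4096
Level 10: 1024
Level 11: 256
Level 12: 64
Level 13: 16
Level 14: 4
Level 15: 1

The root is level 0 and the size-1 base case is level 15 (the tree spans levels 0 through 15, i.e. 16 levels counting the root), so the depth is the number of divisions: log_4(1073741824) = 15

The recursion tree depth is log_4(1073741824) = 15. At each level, the problem size is divided by 4, so it takes 15 divisions to reduce to a base case of size 1. The algorithm makes 5 recursive calls at each level.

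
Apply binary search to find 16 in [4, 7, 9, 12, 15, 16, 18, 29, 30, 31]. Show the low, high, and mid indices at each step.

Binary search for 16 in [4, 7, 9, 12, 15, 16, 18, 29, 30, 31]:

lo=0, hi=9, mid=4, arr[mid]=15 -> 15 < 16, search right half
lo=5, hi=9, mid=7, arr[mid]=29 -> 29 > 16, search left half
lo=5, hi=6, mid=5, arr[mid]=16 -> Found target at index 5!

Binary search finds 16 at index 5 after 3 comparisons. The search repeatedly halves the search space by comparing with the middle element.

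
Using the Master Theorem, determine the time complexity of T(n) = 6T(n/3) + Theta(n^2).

Master Theorem for T(n) = 6T(n/3) + O(n^2):

a = 6, b = 3, c = 2
log_b(a) = log_3(6) = 1.6309

Case 3: c = 2 > log_3(6) = 1.6309
T(n) = O(n^2) = O(n^2)

For T(n) = 6T(n/3) + O(n^2): log_3(6) = 1.6309. This is Case 3 of the Master Theorem (c > log_b(a), work dominated by root), giving O(n^2).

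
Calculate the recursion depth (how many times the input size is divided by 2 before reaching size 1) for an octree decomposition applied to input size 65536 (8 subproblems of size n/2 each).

For divide and conquer with division factor 2:

Problem sizes at each level:
Level 0: 65536
Level 1: 32768
Level 2: 16384
Level 3: 8192
Level 4: 4096
Level 5: 2048
Level 6: 1024
Level 7: 512
Level 8: 256
Level 9: 128
Level 10: 64
Level 11: 32
Level 12: 16
Level 13: 8
Level 14: 4
Level 15: 2
Level 16: 1

The root is level 0 and the size-1 base case is level 16 (the tree spans levels 0 through 16, i.e. 17 levels counting the root), so the depth is the number of divisions: log_2(65536) = 16

The recursion tree depth is log_2(65536) = 16. At each level, the problem size is divided by 2, so it takes 16 divisions to reduce to a base case of size 1. The algorithm makes 8 recursive calls at each level.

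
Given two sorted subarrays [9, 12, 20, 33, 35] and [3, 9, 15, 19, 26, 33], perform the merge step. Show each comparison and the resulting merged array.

Merging process:

Compare 9 vs 3: take 3 from right. Merged: [3]
Compare 9 vs 9: take 9 from left. Merged: [3, 9]
Compare 12 vs 9: take 9 from right. Merged: [3, 9, 9]
Compare 12 vs 15: take 12 from left. Merged: [3, 9, 9, 12]
Compare 20 vs 15: take 15 from right. Merged: [3, 9, 9, 12, 15]
Compare 20 vs 19: take 19 from right. Merged: [3, 9, 9, 12, 15, 19]
Compare 20 vs 26: take 20 from left. Merged: [3, 9, 9, 12, 15, 19, 20]
Compare 33 vs 26: take 26 from right. Merged: [3, 9, 9, 12, 15, 19, 20, 26]
Compare 33 vs 33: take 33 from left. Merged: [3, 9, 9, 12, 15, 19, 20, 26, 33]
Compare 35 vs 33: take 33 from right. Merged: [3, 9, 9, 12, 15, 19, 20, 26, 33, 33]
Append remaining from left: [35]. Merged: [3, 9, 9, 12, 15, 19, 20, 26, 33, 33, 35]

Final merged array: [3, 9, 9, 12, 15, 19, 20, 26, 33, 33, 35]
Total comparisons: 10

The merged array is [3, 9, 9, 12, 15, 19, 20, 26, 33, 33, 35], requiring 10 comparisons. The merge step runs in O(n) time where n is the total number of elements.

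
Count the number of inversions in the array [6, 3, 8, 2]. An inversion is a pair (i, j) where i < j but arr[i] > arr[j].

Finding inversions in [6, 3, 8, 2]:

(0, 1): arr[0]=6 > arr[1]=3
(0, 3): arr[0]=6 > arr[3]=2
(1, 3): arr[1]=3 > arr[3]=2
(2, 3): arr[2]=8 > arr[3]=2

Total inversions: 4

The array has 4 inversion(s): (0,1), (0,3), (1,3), (2,3). Each pair (i,j) satisfies i < j and arr[i] > arr[j].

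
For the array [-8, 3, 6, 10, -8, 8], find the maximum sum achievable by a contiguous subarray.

Using Kadane's algorithm on [-8, 3, 6, 10, -8, 8]:

Scanning through the array:
Position 1 (value 3): max_ending_here = 3, max_so_far = 3
Position 2 (value 6): max_ending_here = 9, max_so_far = 9
Position 3 (value 10): max_ending_here = 19, max_so_far = 19
Position 4 (value -8): max_ending_here = 11, max_so_far = 19
Position 5 (value 8): max_ending_here = 19, max_so_far = 19

Maximum subarray: [3, 6, 10]
Maximum sum: 19

The maximum subarray is [3, 6, 10] with sum 19. This subarray runs from index 1 to index 3.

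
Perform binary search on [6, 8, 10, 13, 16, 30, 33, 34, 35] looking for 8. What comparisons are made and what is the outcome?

Binary search for 8 in [6, 8, 10, 13, 16, 30, 33, 34, 35]:

lo=0, hi=8, mid=4, arr[mid]=16 -> 16 > 8, search left half
lo=0, hi=3, mid=1, arr[mid]=8 -> Found target at index 1!

Binary search finds 8 at index 1 after 2 comparisons. The search repeatedly halves the search space by comparing with the middle element.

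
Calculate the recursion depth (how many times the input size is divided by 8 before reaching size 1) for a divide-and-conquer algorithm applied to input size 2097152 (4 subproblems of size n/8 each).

For divide and conquer with division factor 8:

Problem sizes at each level:
Level 0: 2097152
Level 1: 262144
Level 2: 32768
Level 3: 4096
Level 4: 512
Level 5: 64
Level 6: 8
Level 7: 1

The root is level 0 and the size-1 base case is level 7 (the tree spans levels 0 through 7, i.e. 8 levels counting the root), so the depth is the number of divisions: log_8(2097152) = 7

The recursion tree depth is log_8(2097152) = 7. At each level, the problem size is divided by 8, so it takes 7 divisions to reduce to a base case of size 1. The algorithm makes 4 recursive calls at each level.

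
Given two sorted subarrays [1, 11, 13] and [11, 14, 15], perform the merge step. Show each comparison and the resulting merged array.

Merging process:

Compare 1 vs 11: take 1 from left. Merged: [1]
Compare 11 vs 11: take 11 from left. Merged: [1, 11]
Compare 13 vs 11: take 11 from right. Merged: [1, 11, 11]
Compare 13 vs 14: take 13 from left. Merged: [1, 11, 11, 13]
Append remaining from right: [14, 15]. Merged: [1, 11, 11, 13, 14, 15]

Final merged array: [1, 11, 11, 13, 14, 15]
Total comparisons: 4

The merged array is [1, 11, 11, 13, 14, 15], requiring 4 comparisons. The merge step runs in O(n) time where n is the total number of elements.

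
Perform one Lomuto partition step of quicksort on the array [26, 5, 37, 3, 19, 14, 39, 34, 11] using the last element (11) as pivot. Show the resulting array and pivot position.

Lomuto partition with pivot = 11:

Initial array: [26, 5, 37, 3, 19, 14, 39, 34, 11]

arr[0]=26 > 11: no swap
arr[1]=5 <= 11: swap with position 0, array becomes [5, 26, 37, 3, 19, 14, 39, 34, 11]
arr[2]=37 > 11: no swap
arr[3]=3 <= 11: swap with position 1, array becomes [5, 3, 37, 26, 19, 14, 39, 34, 11]
arr[4]=19 > 11: no swap
arr[5]=14 > 11: no swap
arr[6]=39 > 11: no swap
arr[7]=34 > 11: no swap

Place pivot at position 2: [5, 3, 11, 26, 19, 14, 39, 34, 37]
Pivot position: 2

After partitioning with pivot 11, the array becomes [5, 3, 11, 26, 19, 14, 39, 34, 37]. The pivot is placed at index 2. All elements to the left of the pivot are <= 11, and all elements to the right are > 11.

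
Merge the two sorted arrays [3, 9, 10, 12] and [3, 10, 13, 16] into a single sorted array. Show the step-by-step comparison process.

Merging process:

Compare 3 vs 3: take 3 from left. Merged: [3]
Compare 9 vs 3: take 3 from right. Merged: [3, 3]
Compare 9 vs 10: take 9 from left. Merged: [3, 3, 9]
Compare 10 vs 10: take 10 from left. Merged: [3, 3, 9, 10]
Compare 12 vs 10: take 10 from right. Merged: [3, 3, 9, 10, 10]
Compare 12 vs 13: take 12 from left. Merged: [3, 3, 9, 10, 10, 12]
Append remaining from right: [13, 16]. Merged: [3, 3, 9, 10, 10, 12, 13, 16]

Final merged array: [3, 3, 9, 10, 10, 12, 13, 16]
Total comparisons: 6

The merged array is [3, 3, 9, 10, 10, 12, 13, 16], requiring 6 comparisons. The merge step runs in O(n) time where n is the total number of elements.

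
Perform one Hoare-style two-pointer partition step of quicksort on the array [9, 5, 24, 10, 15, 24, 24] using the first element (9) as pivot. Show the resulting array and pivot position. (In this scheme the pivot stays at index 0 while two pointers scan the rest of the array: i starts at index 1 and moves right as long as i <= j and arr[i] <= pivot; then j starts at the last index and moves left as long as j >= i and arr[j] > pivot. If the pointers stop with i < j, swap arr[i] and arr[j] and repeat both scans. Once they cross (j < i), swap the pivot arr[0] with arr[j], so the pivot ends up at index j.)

Hoare-style two-pointer partition with pivot = 9:

Initial array: [9, 5, 24, 10, 15, 24, 24]

Pointers start at i = 1, j = 6.
i ends at 2, j ends at 1: the pointers have crossed (j < i), so scanning stops.

Swap pivot arr[0] with arr[1] to place pivot at position 1: [5, 9, 24, 10, 15, 24, 24]
Pivot position: 1

After partitioning with pivot 9, the array becomes [5, 9, 24, 10, 15, 24, 24]. The pivot is placed at index 1. All elements to the left of the pivot are <= 9, and all elements to the right are > 9.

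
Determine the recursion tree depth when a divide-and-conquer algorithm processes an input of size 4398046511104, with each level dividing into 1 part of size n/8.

For divide and conquer with division factor 8:

Problem sizes at each level:
Level 0: 4398046511104
Level 1: 549755813888
Level 2: 68719476736
Level 3: 8589934592
Level 4: 1073741824
Level 5: 134217728
Level 6: 16777216
Level 7: 2097152
Level 8: 262144
Level 9: 32768
Level 10: 4096
Level 11: 512
Level 12: 64
Level 13: 8
Level 14: 1

The root is level 0 and the size-1 base case is level 14 (the tree spans levels 0 through 14, i.e. 15 levels counting the root), so the depth is the number of divisions: log_8(4398046511104) = 14

The recursion tree depth is log_8(4398046511104) = 14. At each level, the problem size is divided by 8, so it takes 14 divisions to reduce to a base case of size 1. The algorithm makes 1 recursive call at each level.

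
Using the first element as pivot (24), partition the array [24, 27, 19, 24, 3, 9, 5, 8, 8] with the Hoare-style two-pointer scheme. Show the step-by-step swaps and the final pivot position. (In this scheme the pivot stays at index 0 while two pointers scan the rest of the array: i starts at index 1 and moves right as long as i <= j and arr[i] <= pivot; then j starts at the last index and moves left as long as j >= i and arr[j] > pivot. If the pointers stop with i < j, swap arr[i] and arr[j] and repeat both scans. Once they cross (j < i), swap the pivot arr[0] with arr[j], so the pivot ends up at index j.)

Hoare-style two-pointer partition with pivot = 24:

Initial array: [24, 27, 19, 24, 3, 9, 5, 8, 8]

Pointers start at i = 1, j = 8.
i stops at index 1 (arr[1]=27 > 24), j stops at index 8 (arr[8]=8 <= 24): swap arr[1] and arr[8], array becomes [24, 8, 19, 24, 3, 9, 5, 8, 27]
i ends at 8, j ends at 7: the pointers have crossed (j < i), so scanning stops.

Swap pivot arr[0] with arr[7] to place pivot at position 7: [8, 8, 19, 24, 3, 9, 5, 24, 27]
Pivot position: 7

After partitioning with pivot 24, the array becomes [8, 8, 19, 24, 3, 9, 5, 24, 27]. The pivot is placed at index 7. All elements to the left of the pivot are <= 24, and all elements to the right are > 24.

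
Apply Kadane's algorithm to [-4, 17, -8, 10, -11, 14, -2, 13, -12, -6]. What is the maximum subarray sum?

Using Kadane's algorithm on [-4, 17, -8, 10, -11, 14, -2, 13, -12, -6]:

Scanning through the array:
Position 1 (value 17): max_ending_here = 17, max_so_far = 17
Position 2 (value -8): max_ending_here = 9, max_so_far = 17
Position 3 (value 10): max_ending_here = 19, max_so_far = 19
Position 4 (value -11): max_ending_here = 8, max_so_far = 19
Position 5 (value 14): max_ending_here = 22, max_so_far = 22
Position 6 (value -2): max_ending_here = 20, max_so_far = 22
Position 7 (value 13): max_ending_here = 33, max_so_far = 33
Position 8 (value -12): max_ending_here = 21, max_so_far = 33
Position 9 (value -6): max_ending_here = 15, max_so_far = 33

Maximum subarray: [17, -8, 10, -11, 14, -2, 13]
Maximum sum: 33

The maximum subarray is [17, -8, 10, -11, 14, -2, 13] with sum 33. This subarray runs from index 1 to index 7.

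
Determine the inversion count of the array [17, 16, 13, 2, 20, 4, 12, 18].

Finding inversions in [17, 16, 13, 2, 20, 4, 12, 18]:

(0, 1): arr[0]=17 > arr[1]=16
(0, 2): arr[0]=17 > arr[2]=13
(0, 3): arr[0]=17 > arr[3]=2
(0, 5): arr[0]=17 > arr[5]=4
(0, 6): arr[0]=17 > arr[6]=12
(1, 2): arr[1]=16 > arr[2]=13
(1, 3): arr[1]=16 > arr[3]=2
(1, 5): arr[1]=16 > arr[5]=4
(1, 6): arr[1]=16 > arr[6]=12
(2, 3): arr[2]=13 > arr[3]=2
(2, 5): arr[2]=13 > arr[5]=4
(2, 6): arr[2]=13 > arr[6]=12
(4, 5): arr[4]=20 > arr[5]=4
(4, 6): arr[4]=20 > arr[6]=12
(4, 7): arr[4]=20 > arr[7]=18

Total inversions: 15

The array has 15 inversion(s): (0,1), (0,2), (0,3), (0,5), (0,6), (1,2), (1,3), (1,5), (1,6), (2,3), (2,5), (2,6), (4,5), (4,6), (4,7). Each pair (i,j) satisfies i < j and arr[i] > arr[j].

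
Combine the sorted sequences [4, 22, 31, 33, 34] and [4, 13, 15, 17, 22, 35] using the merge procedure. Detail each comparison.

Merging process:

Compare 4 vs 4: take 4 from left. Merged: [4]
Compare 22 vs 4: take 4 from right. Merged: [4, 4]
Compare 22 vs 13: take 13 from right. Merged: [4, 4, 13]
Compare 22 vs 15: take 15 from right. Merged: [4, 4, 13, 15]
Compare 22 vs 17: take 17 from right. Merged: [4, 4, 13, 15, 17]
Compare 22 vs 22: take 22 from left. Merged: [4, 4, 13, 15, 17, 22]
Compare 31 vs 22: take 22 from right. Merged: [4, 4, 13, 15, 17, 22, 22]
Compare 31 vs 35: take 31 from left. Merged: [4, 4, 13, 15, 17, 22, 22, 31]
Compare 33 vs 35: take 33 from left. Merged: [4, 4, 13, 15, 17, 22, 22, 31, 33]
Compare 34 vs 35: take 34 from left. Merged: [4, 4, 13, 15, 17, 22, 22, 31, 33, 34]
Append remaining from right: [35]. Merged: [4, 4, 13, 15, 17, 22, 22, 31, 33, 34, 35]

Final merged array: [4, 4, 13, 15, 17, 22, 22, 31, 33, 34, 35]
Total comparisons: 10

The merged array is [4, 4, 13, 15, 17, 22, 22, 31, 33, 34, 35], requiring 10 comparisons. The merge step runs in O(n) time where n is the total number of elements.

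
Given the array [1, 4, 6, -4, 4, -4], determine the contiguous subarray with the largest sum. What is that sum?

Using Kadane's algorithm on [1, 4, 6, -4, 4, -4]:

Scanning through the array:
Position 1 (value 4): max_ending_here = 5, max_so_far = 5
Position 2 (value 6): max_ending_here = 11, max_so_far = 11
Position 3 (value -4): max_ending_here = 7, max_so_far = 11
Position 4 (value 4): max_ending_here = 11, max_so_far = 11
Position 5 (value -4): max_ending_here = 7, max_so_far = 11

Maximum subarray: [1, 4, 6]
Maximum sum: 11

The maximum subarray is [1, 4, 6] with sum 11. This subarray runs from index 0 to index 2.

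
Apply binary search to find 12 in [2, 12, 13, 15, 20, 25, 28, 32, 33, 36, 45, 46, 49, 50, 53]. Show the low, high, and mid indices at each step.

Binary search for 12 in [2, 12, 13, 15, 20, 25, 28, 32, 33, 36, 45, 46, 49, 50, 53]:

lo=0, hi=14, mid=7, arr[mid]=32 -> 32 > 12, search left half
lo=0, hi=6, mid=3, arr[mid]=15 -> 15 > 12, search left half
lo=0, hi=2, mid=1, arr[mid]=12 -> Found target at index 1!

Binary search finds 12 at index 1 after 3 comparisons. The search repeatedly halves the search space by comparing with the middle element.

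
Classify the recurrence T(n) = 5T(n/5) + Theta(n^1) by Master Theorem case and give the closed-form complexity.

Master Theorem for T(n) = 5T(n/5) + O(n^1):

a = 5, b = 5, c = 1
log_b(a) = log_5(5) = 1.0000

Case 2: c = 1 = log_5(5) = 1.0000
T(n) = O(n^1 log n) = O(n log n)

For T(n) = 5T(n/5) + O(n^1): log_5(5) = 1.0000. This is Case 2 of the Master Theorem (c = log_b(a), equal work at all levels), giving O(n log n).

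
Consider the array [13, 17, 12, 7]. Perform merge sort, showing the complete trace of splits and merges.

Merge sort trace:

Split: [13, 17, 12, 7] -> [13, 17] and [12, 7]
  Split: [13, 17] -> [13] and [17]
  Merge: [13] + [17] -> [13, 17]
  Split: [12, 7] -> [12] and [7]
  Merge: [12] + [7] -> [7, 12]
Merge: [13, 17] + [7, 12] -> [7, 12, 13, 17]

Final sorted array: [7, 12, 13, 17]

The merge sort proceeds by recursively splitting the array and merging sorted halves.
After all merges, the sorted array is [7, 12, 13, 17].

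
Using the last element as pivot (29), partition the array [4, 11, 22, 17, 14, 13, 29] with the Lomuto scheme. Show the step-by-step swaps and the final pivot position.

Lomuto partition with pivot = 29:

Initial array: [4, 11, 22, 17, 14, 13, 29]

arr[0]=4 <= 29: swap with position 0, array becomes [4, 11, 22, 17, 14, 13, 29]
arr[1]=11 <= 29: swap with position 1, array becomes [4, 11, 22, 17, 14, 13, 29]
arr[2]=22 <= 29: swap with position 2, array becomes [4, 11, 22, 17, 14, 13, 29]
arr[3]=17 <= 29: swap with position 3, array becomes [4, 11, 22, 17, 14, 13, 29]
arr[4]=14 <= 29: swap with position 4, array becomes [4, 11, 22, 17, 14, 13, 29]
arr[5]=13 <= 29: swap with position 5, array becomes [4, 11, 22, 17, 14, 13, 29]

Place pivot at position 6: [4, 11, 22, 17, 14, 13, 29]
Pivot position: 6

After partitioning with pivot 29, the array becomes [4, 11, 22, 17, 14, 13, 29]. The pivot is placed at index 6. All elements to the left of the pivot are <= 29, and all elements to the right are > 29.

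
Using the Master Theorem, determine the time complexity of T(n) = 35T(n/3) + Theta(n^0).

Master Theorem for T(n) = 35T(n/3) + O(n^0):

a = 35, b = 3, c = 0
log_b(a) = log_3(35) = 3.2362

Case 1: c = 0 < log_3(35) = 3.2362
T(n) = O(n^(log_3 35))

For T(n) = 35T(n/3) + O(n^0): log_3(35) = 3.2362. This is Case 1 of the Master Theorem (c < log_b(a), work dominated by leaves), giving O(n^(log_3 35)).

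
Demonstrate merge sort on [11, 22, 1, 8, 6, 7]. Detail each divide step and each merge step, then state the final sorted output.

Merge sort trace:

Split: [11, 22, 1, 8, 6, 7] -> [11, 22, 1] and [8, 6, 7]
  Split: [11, 22, 1] -> [11] and [22, 1]
    Split: [22, 1] -> [22] and [1]
    Merge: [22] + [1] -> [1, 22]
  Merge: [11] + [1, 22] -> [1, 11, 22]
  Split: [8, 6, 7] -> [8] and [6, 7]
    Split: [6, 7] -> [6] and [7]
    Merge: [6] + [7] -> [6, 7]
  Merge: [8] + [6, 7] -> [6, 7, 8]
Merge: [1, 11, 22] + [6, 7, 8] -> [1, 6, 7, 8, 11, 22]

Final sorted array: [1, 6, 7, 8, 11, 22]

The merge sort proceeds by recursively splitting the array and merging sorted halves.
After all merges, the sorted array is [1, 6, 7, 8, 11, 22].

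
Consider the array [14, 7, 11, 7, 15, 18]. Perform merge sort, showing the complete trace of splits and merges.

Merge sort trace:

Split: [14, 7, 11, 7, 15, 18] -> [14, 7, 11] and [7, 15, 18]
  Split: [14, 7, 11] -> [14] and [7, 11]
    Split: [7, 11] -> [7] and [11]
    Merge: [7] + [11] -> [7, 11]
  Merge: [14] + [7, 11] -> [7, 11, 14]
  Split: [7, 15, 18] -> [7] and [15, 18]
    Split: [15, 18] -> [15] and [18]
    Merge: [15] + [18] -> [15, 18]
  Merge: [7] + [15, 18] -> [7, 15, 18]
Merge: [7, 11, 14] + [7, 15, 18] -> [7, 7, 11, 14, 15, 18]

Final sorted array: [7, 7, 11, 14, 15, 18]

The merge sort proceeds by recursively splitting the array and merging sorted halves.
After all merges, the sorted array is [7, 7, 11, 14, 15, 18].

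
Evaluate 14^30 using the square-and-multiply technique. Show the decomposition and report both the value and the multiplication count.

Computing 14^30 by squaring (build up from 14^1; each line after the first costs one multiplication):

14^1 = 14
14^2 = (14^1)^2 = 14^2 = 196
14^3 = 14 * 14^2 = 14 * 196 = 2744
14^6 = (14^3)^2 = 2744^2 = 7529536
14^7 = 14 * 14^6 = 14 * 7529536 = 105413504
14^14 = (14^7)^2 = 105413504^2 = 11112006825558016
14^15 = 14 * 14^14 = 14 * 11112006825558016 = 155568095557812224
14^30 = (14^15)^2 = 155568095557812224^2 = 24201432355484595421941037243826176

Result: 24201432355484595421941037243826176
Multiplications needed: 7 (7 lines after 14^1)

14^30 = 24201432355484595421941037243826176. Using exponentiation by squaring, this requires 7 multiplications. The key idea: if the exponent is even, square the half-power; if odd, multiply by the base once.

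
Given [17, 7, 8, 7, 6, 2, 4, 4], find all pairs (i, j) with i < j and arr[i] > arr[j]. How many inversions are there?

Finding inversions in [17, 7, 8, 7, 6, 2, 4, 4]:

(0, 1): arr[0]=17 > arr[1]=7
(0, 2): arr[0]=17 > arr[2]=8
(0, 3): arr[0]=17 > arr[3]=7
(0, 4): arr[0]=17 > arr[4]=6
(0, 5): arr[0]=17 > arr[5]=2
(0, 6): arr[0]=17 > arr[6]=4
(0, 7): arr[0]=17 > arr[7]=4
(1, 4): arr[1]=7 > arr[4]=6
(1, 5): arr[1]=7 > arr[5]=2
(1, 6): arr[1]=7 > arr[6]=4
(1, 7): arr[1]=7 > arr[7]=4
(2, 3): arr[2]=8 > arr[3]=7
(2, 4): arr[2]=8 > arr[4]=6
(2, 5): arr[2]=8 > arr[5]=2
(2, 6): arr[2]=8 > arr[6]=4
(2, 7): arr[2]=8 > arr[7]=4
(3, 4): arr[3]=7 > arr[4]=6
(3, 5): arr[3]=7 > arr[5]=2
(3, 6): arr[3]=7 > arr[6]=4
(3, 7): arr[3]=7 > arr[7]=4
(4, 5): arr[4]=6 > arr[5]=2
(4, 6): arr[4]=6 > arr[6]=4
(4, 7): arr[4]=6 > arr[7]=4

Total inversions: 23

The array has 23 inversion(s): (0,1), (0,2), (0,3), (0,4), (0,5), (0,6), (0,7), (1,4), (1,5), (1,6), (1,7), (2,3), (2,4), (2,5), (2,6), (2,7), (3,4), (3,5), (3,6), (3,7), (4,5), (4,6), (4,7). Each pair (i,j) satisfies i < j and arr[i] > arr[j].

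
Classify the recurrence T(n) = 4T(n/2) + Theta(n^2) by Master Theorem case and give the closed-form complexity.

Master Theorem for T(n) = 4T(n/2) + O(n^2):

a = 4, b = 2, c = 2
log_b(a) = log_2(4) = 2.0000

Case 2: c = 2 = log_2(4) = 2.0000
T(n) = O(n^2 log n) = O(n^2 log n)

For T(n) = 4T(n/2) + O(n^2): log_2(4) = 2.0000. This is Case 2 of the Master Theorem (c = log_b(a), equal work at all levels), giving O(n^2 log n).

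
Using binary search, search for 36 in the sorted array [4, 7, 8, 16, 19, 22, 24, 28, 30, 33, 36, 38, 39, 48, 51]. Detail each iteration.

Binary search for 36 in [4, 7, 8, 16, 19, 22, 24, 28, 30, 33, 36, 38, 39, 48, 51]:

lo=0, hi=14, mid=7, arr[mid]=28 -> 28 < 36, search right half
lo=8, hi=14, mid=11, arr[mid]=38 -> 38 > 36, search left half
lo=8, hi=10, mid=9, arr[mid]=33 -> 33 < 36, search right half
lo=10, hi=10, mid=10, arr[mid]=36 -> Found target at index 10!

Binary search finds 36 at index 10 after 4 comparisons. The search repeatedly halves the search space by comparing with the middle element.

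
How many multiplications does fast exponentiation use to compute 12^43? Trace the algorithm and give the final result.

Computing 12^43 by squaring (build up from 12^1; each line after the first costs one multiplication):

12^1 = 12
12^2 = (12^1)^2 = 12^2 = 144
12^4 = (12^2)^2 = 144^2 = 20736
12^5 = 12 * 12^4 = 12 * 20736 = 248832
12^10 = (12^5)^2 = 248832^2 = 61917364224
12^20 = (12^10)^2 = 61917364224^2 = 3833759992447475122176
12^21 = 12 * 12^20 = 12 * 3833759992447475122176 = 46005119909369701466112
12^42 = (12^21)^2 = 46005119909369701466112^2 = 2116471057875484488839167999221661362284396544
12^43 = 12 * 12^42 = 12 * 2116471057875484488839167999221661362284396544 = 25397652694505813866070015990659936347412758528

Result: 25397652694505813866070015990659936347412758528
Multiplications needed: 8 (8 lines after 12^1)

12^43 = 25397652694505813866070015990659936347412758528. Using exponentiation by squaring, this requires 8 multiplications. The key idea: if the exponent is even, square the half-power; if odd, multiply by the base once.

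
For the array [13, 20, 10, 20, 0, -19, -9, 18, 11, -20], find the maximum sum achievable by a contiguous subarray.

Using Kadane's algorithm on [13, 20, 10, 20, 0, -19, -9, 18, 11, -20]:

Scanning through the array:
Position 1 (value 20): max_ending_here = 33, max_so_far = 33
Position 2 (value 10): max_ending_here = 43, max_so_far = 43
Position 3 (value 20): max_ending_here = 63, max_so_far = 63
Position 4 (value 0): max_ending_here = 63, max_so_far = 63
Position 5 (value -19): max_ending_here = 44, max_so_far = 63
Position 6 (value -9): max_ending_here = 35, max_so_far = 63
Position 7 (value 18): max_ending_here = 53, max_so_far = 63
Position 8 (value 11): max_ending_here = 64, max_so_far = 64
Position 9 (value -20): max_ending_here = 44, max_so_far = 64

Maximum subarray: [13, 20, 10, 20, 0, -19, -9, 18, 11]
Maximum sum: 64

The maximum subarray is [13, 20, 10, 20, 0, -19, -9, 18, 11] with sum 64. This subarray runs from index 0 to index 8.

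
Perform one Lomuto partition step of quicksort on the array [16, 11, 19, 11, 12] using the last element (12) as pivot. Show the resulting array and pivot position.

Lomuto partition with pivot = 12:

Initial array: [16, 11, 19, 11, 12]

arr[0]=16 > 12: no swap
arr[1]=11 <= 12: swap with position 0, array becomes [11, 16, 19, 11, 12]
arr[2]=19 > 12: no swap
arr[3]=11 <= 12: swap with position 1, array becomes [11, 11, 19, 16, 12]

Place pivot at position 2: [11, 11, 12, 16, 19]
Pivot position: 2

After partitioning with pivot 12, the array becomes [11, 11, 12, 16, 19]. The pivot is placed at index 2. All elements to the left of the pivot are <= 12, and all elements to the right are > 12.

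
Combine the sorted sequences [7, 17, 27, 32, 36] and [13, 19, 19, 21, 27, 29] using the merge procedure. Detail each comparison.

Merging process:

Compare 7 vs 13: take 7 from left. Merged: [7]
Compare 17 vs 13: take 13 from right. Merged: [7, 13]
Compare 17 vs 19: take 17 from left. Merged: [7, 13, 17]
Compare 27 vs 19: take 19 from right. Merged: [7, 13, 17, 19]
Compare 27 vs 19: take 19 from right. Merged: [7, 13, 17, 19, 19]
Compare 27 vs 21: take 21 from right. Merged: [7, 13, 17, 19, 19, 21]
Compare 27 vs 27: take 27 from left. Merged: [7, 13, 17, 19, 19, 21, 27]
Compare 32 vs 27: take 27 from right. Merged: [7, 13, 17, 19, 19, 21, 27, 27]
Compare 32 vs 29: take 29 from right. Merged: [7, 13, 17, 19, 19, 21, 27, 27, 29]
Append remaining from left: [32, 36]. Merged: [7, 13, 17, 19, 19, 21, 27, 27, 29, 32, 36]

Final merged array: [7, 13, 17, 19, 19, 21, 27, 27, 29, 32, 36]
Total comparisons: 9

The merged array is [7, 13, 17, 19, 19, 21, 27, 27, 29, 32, 36], requiring 9 comparisons. The merge step runs in O(n) time where n is the total number of elements.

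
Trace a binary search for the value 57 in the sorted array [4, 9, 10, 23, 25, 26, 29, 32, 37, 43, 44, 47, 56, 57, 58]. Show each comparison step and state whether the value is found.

Binary search for 57 in [4, 9, 10, 23, 25, 26, 29, 32, 37, 43, 44, 47, 56, 57, 58]:

lo=0, hi=14, mid=7, arr[mid]=32 -> 32 < 57, search right half
lo=8, hi=14, mid=11, arr[mid]=47 -> 47 < 57, search right half
lo=12, hi=14, mid=13, arr[mid]=57 -> Found target at index 13!

Binary search finds 57 at index 13 after 3 comparisons. The search repeatedly halves the search space by comparing with the middle element.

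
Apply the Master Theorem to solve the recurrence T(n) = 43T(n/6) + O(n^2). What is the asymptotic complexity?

Master Theorem for T(n) = 43T(n/6) + O(n^2):

a = 43, b = 6, c = 2
log_b(a) = log_6(43) = 2.0992

Case 1: c = 2 < log_6(43) = 2.0992
T(n) = O(n^(log_6 43))

For T(n) = 43T(n/6) + O(n^2): log_6(43) = 2.0992. This is Case 1 of the Master Theorem (c < log_b(a), work dominated by leaves), giving O(n^(log_6 43)).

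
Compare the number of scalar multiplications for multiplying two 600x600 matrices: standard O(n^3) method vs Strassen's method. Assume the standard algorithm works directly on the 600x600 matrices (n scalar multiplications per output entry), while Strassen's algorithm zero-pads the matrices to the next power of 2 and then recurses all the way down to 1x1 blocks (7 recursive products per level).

Matrix multiplication for 600x600 matrices:

Strassen's algorithm requires power-of-2 dimensions. Pad 600x600 to 1024x1024 (next power of 2).

Standard algorithm: 600^3 = 216000000 multiplications
Strassen's algorithm: 7^(log2(1024)) = 7^10 = 282475249 multiplications
Difference: 216000000 - 282475249 = -66475249 (Strassen uses MORE here due to padding overhead — for small or just-over-power-of-2 n, padding can outweigh the per-level savings)

Standard: 216000000 multiplications (600^3). Strassen: 282475249 multiplications (7^10, after padding to 1024x1024). Strassen reduces 8 recursive multiplications to 7 at each level.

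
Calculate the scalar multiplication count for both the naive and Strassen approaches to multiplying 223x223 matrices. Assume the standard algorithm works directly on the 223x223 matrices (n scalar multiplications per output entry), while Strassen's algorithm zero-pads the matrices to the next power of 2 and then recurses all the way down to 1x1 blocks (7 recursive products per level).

Matrix multiplication for 223x223 matrices:

Strassen's algorithm requires power-of-2 dimensions. Pad 223x223 to 256x256 (next power of 2).

Standard algorithm: 223^3 = 11089567 multiplications
Strassen's algorithm: 7^(log2(256)) = 7^8 = 5764801 multiplications
Savings: 11089567 - 5764801 = 5324766 multiplications

Standard: 11089567 multiplications (223^3). Strassen: 5764801 multiplications (7^8, after padding to 256x256). Strassen reduces 8 recursive multiplications to 7 at each level.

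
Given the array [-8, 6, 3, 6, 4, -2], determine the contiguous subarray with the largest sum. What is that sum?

Using Kadane's algorithm on [-8, 6, 3, 6, 4, -2]:

Scanning through the array:
Position 1 (value 6): max_ending_here = 6, max_so_far = 6
Position 2 (value 3): max_ending_here = 9, max_so_far = 9
Position 3 (value 6): max_ending_here = 15, max_so_far = 15
Position 4 (value 4): max_ending_here = 19, max_so_far = 19
Position 5 (value -2): max_ending_here = 17, max_so_far = 19

Maximum subarray: [6, 3, 6, 4]
Maximum sum: 19

The maximum subarray is [6, 3, 6, 4] with sum 19. This subarray runs from index 1 to index 4.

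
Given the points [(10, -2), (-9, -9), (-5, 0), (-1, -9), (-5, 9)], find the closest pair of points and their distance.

Computing all pairwise distances among 5 points:

d((10, -2), (-9, -9)) = 20.2485
d((10, -2), (-5, 0)) = 15.1327
d((10, -2), (-1, -9)) = 13.0384
d((10, -2), (-5, 9)) = 18.6011
d((-9, -9), (-5, 0)) = 9.8489
d((-9, -9), (-1, -9)) = 8.0 <-- minimum
d((-9, -9), (-5, 9)) = 18.4391
d((-5, 0), (-1, -9)) = 9.8489
d((-5, 0), (-5, 9)) = 9.0
d((-1, -9), (-5, 9)) = 18.4391

Closest pair: (-9, -9) and (-1, -9) with distance 8.0

The closest pair is (-9, -9) and (-1, -9) with Euclidean distance 8.0. For 5 points, brute-force pairwise comparison is shown above. For large n, the divide-and-conquer algorithm (sort by x, recurse on halves, check the dividing strip) achieves O(n log n).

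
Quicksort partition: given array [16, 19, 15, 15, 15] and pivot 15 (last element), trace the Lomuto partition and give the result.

Lomuto partition with pivot = 15:

Initial array: [16, 19, 15, 15, 15]

arr[0]=16 > 15: no swap
arr[1]=19 > 15: no swap
arr[2]=15 <= 15: swap with position 0, array becomes [15, 19, 16, 15, 15]
arr[3]=15 <= 15: swap with position 1, array becomes [15, 15, 16, 19, 15]

Place pivot at position 2: [15, 15, 15, 19, 16]
Pivot position: 2

After partitioning with pivot 15, the array becomes [15, 15, 15, 19, 16]. The pivot is placed at index 2. All elements to the left of the pivot are <= 15, and all elements to the right are > 15.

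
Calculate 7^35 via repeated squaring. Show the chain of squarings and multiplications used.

Computing 7^35 by squaring (build up from 7^1; each line after the first costs one multiplication):

7^1 = 7
7^2 = (7^1)^2 = 7^2 = 49
7^4 = (7^2)^2 = 49^2 = 2401
7^8 = (7^4)^2 = 2401^2 = 5764801
7^16 = (7^8)^2 = 5764801^2 = 33232930569601
7^17 = 7 * 7^16 = 7 * 33232930569601 = 232630513987207
7^34 = (7^17)^2 = 232630513987207^2 = 54116956037952111668959660849
7^35 = 7 * 7^34 = 7 * 54116956037952111668959660849 = 378818692265664781682717625943

Result: 378818692265664781682717625943
Multiplications needed: 7 (7 lines after 7^1)

7^35 = 378818692265664781682717625943. Using exponentiation by squaring, this requires 7 multiplications. The key idea: if the exponent is even, square the half-power; if odd, multiply by the base once.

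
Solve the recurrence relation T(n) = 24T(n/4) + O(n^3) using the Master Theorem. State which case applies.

Master Theorem for T(n) = 24T(n/4) + O(n^3):

a = 24, b = 4, c = 3
log_b(a) = log_4(24) = 2.2925

Case 3: c = 3 > log_4(24) = 2.2925
T(n) = O(n^3) = O(n^3)

For T(n) = 24T(n/4) + O(n^3): log_4(24) = 2.2925. This is Case 3 of the Master Theorem (c > log_b(a), work dominated by root), giving O(n^3).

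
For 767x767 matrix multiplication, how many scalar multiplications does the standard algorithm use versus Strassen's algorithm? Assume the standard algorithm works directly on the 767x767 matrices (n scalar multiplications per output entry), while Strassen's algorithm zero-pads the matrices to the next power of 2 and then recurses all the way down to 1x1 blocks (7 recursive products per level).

Matrix multiplication for 767x767 matrices:

Strassen's algorithm requires power-of-2 dimensions. Pad 767x767 to 1024x1024 (next power of 2).

Standard algorithm: 767^3 = 451217663 multiplications
Strassen's algorithm: 7^(log2(1024)) = 7^10 = 282475249 multiplications
Savings: 451217663 - 282475249 = 168742414 multiplications

Standard: 451217663 multiplications (767^3). Strassen: 282475249 multiplications (7^10, after padding to 1024x1024). Strassen reduces 8 recursive multiplications to 7 at each level.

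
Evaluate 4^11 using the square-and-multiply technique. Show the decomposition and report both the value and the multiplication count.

Computing 4^11 by squaring (build up from 4^1; each line after the first costs one multiplication):

4^1 = 4
4^2 = (4^1)^2 = 4^2 = 16
4^4 = (4^2)^2 = 16^2 = 256
4^5 = 4 * 4^4 = 4 * 256 = 1024
4^10 = (4^5)^2 = 1024^2 = 1048576
4^11 = 4 * 4^10 = 4 * 1048576 = 4194304

Result: 4194304
Multiplications needed: 5 (5 lines after 4^1)

4^11 = 4194304. Using exponentiation by squaring, this requires 5 multiplications. The key idea: if the exponent is even, square the half-power; if odd, multiply by the base once.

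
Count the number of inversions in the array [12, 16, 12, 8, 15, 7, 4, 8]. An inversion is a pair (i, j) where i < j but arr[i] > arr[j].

Finding inversions in [12, 16, 12, 8, 15, 7, 4, 8]:

(0, 3): arr[0]=12 > arr[3]=8
(0, 5): arr[0]=12 > arr[5]=7
(0, 6): arr[0]=12 > arr[6]=4
(0, 7): arr[0]=12 > arr[7]=8
(1, 2): arr[1]=16 > arr[2]=12
(1, 3): arr[1]=16 > arr[3]=8
(1, 4): arr[1]=16 > arr[4]=15
(1, 5): arr[1]=16 > arr[5]=7
(1, 6): arr[1]=16 > arr[6]=4
(1, 7): arr[1]=16 > arr[7]=8
(2, 3): arr[2]=12 > arr[3]=8
(2, 5): arr[2]=12 > arr[5]=7
(2, 6): arr[2]=12 > arr[6]=4
(2, 7): arr[2]=12 > arr[7]=8
(3, 5): arr[3]=8 > arr[5]=7
(3, 6): arr[3]=8 > arr[6]=4
(4, 5): arr[4]=15 > arr[5]=7
(4, 6): arr[4]=15 > arr[6]=4
(4, 7): arr[4]=15 > arr[7]=8
(5, 6): arr[5]=7 > arr[6]=4

Total inversions: 20

The array has 20 inversion(s): (0,3), (0,5), (0,6), (0,7), (1,2), (1,3), (1,4), (1,5), (1,6), (1,7), (2,3), (2,5), (2,6), (2,7), (3,5), (3,6), (4,5), (4,6), (4,7), (5,6). Each pair (i,j) satisfies i < j and arr[i] > arr[j].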